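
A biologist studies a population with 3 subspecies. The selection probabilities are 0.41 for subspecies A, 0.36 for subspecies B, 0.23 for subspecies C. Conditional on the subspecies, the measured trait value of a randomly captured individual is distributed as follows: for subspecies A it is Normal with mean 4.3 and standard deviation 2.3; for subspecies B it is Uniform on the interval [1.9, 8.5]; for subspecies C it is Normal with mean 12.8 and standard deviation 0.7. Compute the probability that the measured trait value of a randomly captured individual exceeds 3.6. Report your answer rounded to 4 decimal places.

0.7513

Conditional on each subspecies, P(X > 3.6): A: 0.619569; B: 0.742424; C: 1.
By total probability, P(X > 3.6) = 0.41·0.619569 + 0.36·0.742424 + 0.23·1 = 0.751296.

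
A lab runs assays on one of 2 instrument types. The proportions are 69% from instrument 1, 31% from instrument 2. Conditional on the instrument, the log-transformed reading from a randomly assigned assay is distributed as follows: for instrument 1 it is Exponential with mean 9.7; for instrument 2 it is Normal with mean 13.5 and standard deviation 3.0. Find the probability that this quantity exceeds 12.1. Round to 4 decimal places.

Conditional on each instrument, P(X > 12.1): 1: 0.287244; 2: 0.679631.
By total probability, P(X > 12.1) = 0.69·0.287244 + 0.31·0.679631 = 0.408884.

0.4089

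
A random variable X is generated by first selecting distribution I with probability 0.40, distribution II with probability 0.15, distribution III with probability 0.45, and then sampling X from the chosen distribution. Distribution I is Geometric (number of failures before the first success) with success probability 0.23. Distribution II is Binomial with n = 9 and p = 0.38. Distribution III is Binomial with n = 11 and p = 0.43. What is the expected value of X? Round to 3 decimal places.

3.981

Component means — I: 3.34783; II: 3.42; III: 4.73.
E[X] = 0.4·3.34783 + 0.15·3.42 + 0.45·4.73 = 3.98063.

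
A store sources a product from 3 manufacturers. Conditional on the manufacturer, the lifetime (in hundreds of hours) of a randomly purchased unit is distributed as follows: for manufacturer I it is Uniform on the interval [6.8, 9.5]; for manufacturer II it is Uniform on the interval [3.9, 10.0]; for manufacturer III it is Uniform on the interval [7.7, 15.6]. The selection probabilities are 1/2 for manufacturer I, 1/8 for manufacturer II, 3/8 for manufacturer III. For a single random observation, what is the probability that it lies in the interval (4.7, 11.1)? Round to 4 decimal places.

0.7700

Conditional on each manufacturer, P(4.7 < X < 11.1): I: 1; II: 0.868852; III: 0.43038.
By total probability, P(4.7 < X < 11.1) = 0.5·1 + 0.125·0.868852 + 0.375·0.43038 = 0.769999.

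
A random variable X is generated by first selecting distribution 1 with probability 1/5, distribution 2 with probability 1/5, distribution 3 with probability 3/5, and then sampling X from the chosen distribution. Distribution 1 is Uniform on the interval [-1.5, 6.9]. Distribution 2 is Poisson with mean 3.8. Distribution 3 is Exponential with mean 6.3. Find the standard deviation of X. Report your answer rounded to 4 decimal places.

5.3013

Per component, 1: μ=2.7, E[X²]=13.17; 2: μ=3.8, E[X²]=18.24; 3: μ=6.3, E[X²]=79.38.
E[X] = 0.2·2.7 + 0.2·3.8 + 0.6·6.3 = 5.08.
E[X²] = 0.2·13.17 + 0.2·18.24 + 0.6·79.38 = 53.91.
Var(X) = E[X²] − (E[X])² = 53.91 − 25.8064 = 28.1036.
SD(X) = √28.1036 = 5.30128.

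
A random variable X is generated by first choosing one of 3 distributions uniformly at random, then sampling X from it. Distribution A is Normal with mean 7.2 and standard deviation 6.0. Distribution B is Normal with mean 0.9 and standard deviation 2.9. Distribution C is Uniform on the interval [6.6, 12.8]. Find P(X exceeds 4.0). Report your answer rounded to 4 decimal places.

Conditional on each component, P(X > 4.0): A: 0.703099; B: 0.142543; C: 1.
By total probability, P(X > 4.0) = 0.333333·0.703099 + 0.333333·0.142543 + 0.333333·1 = 0.615214.

0.6152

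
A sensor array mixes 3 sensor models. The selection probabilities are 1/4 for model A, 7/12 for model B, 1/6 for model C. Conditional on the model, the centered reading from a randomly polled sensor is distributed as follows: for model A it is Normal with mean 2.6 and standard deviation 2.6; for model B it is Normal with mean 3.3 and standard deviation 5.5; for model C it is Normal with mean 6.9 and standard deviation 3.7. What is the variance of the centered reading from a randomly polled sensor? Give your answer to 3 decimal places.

Per component, A: μ=2.6, E[X²]=13.52; B: μ=3.3, E[X²]=41.14; C: μ=6.9, E[X²]=61.3.
E[X] = 0.25·2.6 + 0.583333·3.3 + 0.166667·6.9 = 3.725.
E[X²] = 0.25·13.52 + 0.583333·41.14 + 0.166667·61.3 = 37.595.
Var(X) = E[X²] − (E[X])² = 37.595 − 13.8756 = 23.7194.

23.719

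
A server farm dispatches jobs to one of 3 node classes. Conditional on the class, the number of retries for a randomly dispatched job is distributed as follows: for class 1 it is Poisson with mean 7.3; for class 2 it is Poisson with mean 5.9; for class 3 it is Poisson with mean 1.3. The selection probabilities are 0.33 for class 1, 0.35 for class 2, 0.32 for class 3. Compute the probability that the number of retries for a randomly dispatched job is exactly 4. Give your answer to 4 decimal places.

Conditional on each class, P(X = 4): 1: 0.0799338; 2: 0.138312; 3: 0.0324324.
By total probability, P(X = 4) = 0.33·0.0799338 + 0.35·0.138312 + 0.32·0.0324324 = 0.0851657.

0.0852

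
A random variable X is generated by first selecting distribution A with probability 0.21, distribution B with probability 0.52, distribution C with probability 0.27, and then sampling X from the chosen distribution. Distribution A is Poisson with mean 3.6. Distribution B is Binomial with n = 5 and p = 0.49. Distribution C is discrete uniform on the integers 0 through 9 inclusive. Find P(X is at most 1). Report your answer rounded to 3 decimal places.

0.185

Conditional on each component, P(X ≤ 1): A: 0.125689; B: 0.20025; C: 0.2.
By total probability, P(X ≤ 1) = 0.21·0.125689 + 0.52·0.20025 + 0.27·0.2 = 0.184525.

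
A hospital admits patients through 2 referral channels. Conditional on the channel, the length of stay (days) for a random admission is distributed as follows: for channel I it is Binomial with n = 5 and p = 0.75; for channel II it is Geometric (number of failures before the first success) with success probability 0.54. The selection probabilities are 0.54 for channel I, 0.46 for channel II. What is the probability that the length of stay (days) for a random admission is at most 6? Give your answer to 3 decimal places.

Conditional on each channel, P(X ≤ 6): I: 1; II: 0.995642.
By total probability, P(X ≤ 6) = 0.54·1 + 0.46·0.995642 = 0.997995.

0.998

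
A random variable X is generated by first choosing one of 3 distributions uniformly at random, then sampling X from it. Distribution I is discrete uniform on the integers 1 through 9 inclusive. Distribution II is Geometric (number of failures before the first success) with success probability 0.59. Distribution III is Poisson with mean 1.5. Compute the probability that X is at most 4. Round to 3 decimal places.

0.805

Conditional on each component, P(X ≤ 4): I: 0.444444; II: 0.988414; III: 0.981424.
By total probability, P(X ≤ 4) = 0.333333·0.444444 + 0.333333·0.988414 + 0.333333·0.981424 = 0.804761.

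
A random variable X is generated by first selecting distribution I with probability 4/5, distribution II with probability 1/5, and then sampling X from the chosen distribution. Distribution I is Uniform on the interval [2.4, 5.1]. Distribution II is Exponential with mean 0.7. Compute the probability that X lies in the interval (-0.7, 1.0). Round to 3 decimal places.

Conditional on each component, P(-0.7 < X < 1.0): I: 0; II: 0.760349.
By total probability, P(-0.7 < X < 1.0) = 0.8·0 + 0.2·0.760349 = 0.15207.

0.152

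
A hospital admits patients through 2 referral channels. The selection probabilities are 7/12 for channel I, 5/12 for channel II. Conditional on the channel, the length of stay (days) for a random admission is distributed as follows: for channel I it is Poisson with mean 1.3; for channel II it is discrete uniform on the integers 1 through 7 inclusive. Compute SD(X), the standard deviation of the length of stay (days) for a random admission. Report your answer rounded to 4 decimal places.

2.0486

Per component, I: μ=1.3, E[X²]=2.99; II: μ=4, E[X²]=20.
E[X] = 0.583333·1.3 + 0.416667·4 = 2.425.
E[X²] = 0.583333·2.99 + 0.416667·20 = 10.0775.
Var(X) = E[X²] − (E[X])² = 10.0775 − 5.88063 = 4.19687.
SD(X) = √4.19687 = 2.04863.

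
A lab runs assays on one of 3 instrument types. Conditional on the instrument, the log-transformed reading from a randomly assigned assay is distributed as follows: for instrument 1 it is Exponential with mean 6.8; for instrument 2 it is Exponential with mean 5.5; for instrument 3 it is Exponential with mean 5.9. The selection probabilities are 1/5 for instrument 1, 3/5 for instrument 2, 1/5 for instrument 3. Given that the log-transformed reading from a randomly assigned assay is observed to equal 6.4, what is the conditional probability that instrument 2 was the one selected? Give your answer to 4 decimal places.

Likelihoods f(6.4 | ·): 1: 0.0573777; 2: 0.0567906; 3: 0.0572861.
Posterior ∝ prior × likelihood. Numerator for 2: 0.6·0.0567906 = 0.0340744.
Normalizing constant: 0.2·0.0573777 + 0.6·0.0567906 + 0.2·0.0572861 = 0.0570071.
P(2 | observation) = 0.0340744 / 0.0570071 = 0.597721.

0.5977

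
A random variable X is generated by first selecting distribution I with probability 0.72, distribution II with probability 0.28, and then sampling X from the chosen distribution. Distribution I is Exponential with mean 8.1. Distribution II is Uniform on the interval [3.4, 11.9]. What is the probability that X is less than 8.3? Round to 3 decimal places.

0.623

Conditional on each component, P(X < 8.3): I: 0.641093; II: 0.576471.
By total probability, P(X < 8.3) = 0.72·0.641093 + 0.28·0.576471 = 0.622999.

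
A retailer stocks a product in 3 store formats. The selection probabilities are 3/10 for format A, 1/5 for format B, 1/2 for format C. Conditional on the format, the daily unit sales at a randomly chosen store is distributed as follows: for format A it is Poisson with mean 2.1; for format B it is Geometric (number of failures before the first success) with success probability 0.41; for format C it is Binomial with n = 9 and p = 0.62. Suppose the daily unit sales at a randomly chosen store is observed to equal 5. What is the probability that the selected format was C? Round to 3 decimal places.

Likelihoods P(X=5 | ·): A: 0.041677; B: 0.0293119; C: 0.240693.
Posterior ∝ prior × likelihood. Numerator for C: 0.5·0.240693 = 0.120346.
Normalizing constant: 0.3·0.041677 + 0.2·0.0293119 + 0.5·0.240693 = 0.138712.
P(C | observation) = 0.120346 / 0.138712 = 0.8676.

0.868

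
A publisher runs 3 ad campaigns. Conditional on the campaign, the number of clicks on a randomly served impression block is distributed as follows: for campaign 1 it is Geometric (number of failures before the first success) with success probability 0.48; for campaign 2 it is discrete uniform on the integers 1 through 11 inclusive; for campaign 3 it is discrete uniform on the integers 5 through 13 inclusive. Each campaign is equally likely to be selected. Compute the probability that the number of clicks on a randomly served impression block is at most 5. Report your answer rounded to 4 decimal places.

Conditional on each campaign, P(X ≤ 5): 1: 0.980229; 2: 0.454545; 3: 0.111111.
By total probability, P(X ≤ 5) = 0.333333·0.980229 + 0.333333·0.454545 + 0.333333·0.111111 = 0.515295.

0.5153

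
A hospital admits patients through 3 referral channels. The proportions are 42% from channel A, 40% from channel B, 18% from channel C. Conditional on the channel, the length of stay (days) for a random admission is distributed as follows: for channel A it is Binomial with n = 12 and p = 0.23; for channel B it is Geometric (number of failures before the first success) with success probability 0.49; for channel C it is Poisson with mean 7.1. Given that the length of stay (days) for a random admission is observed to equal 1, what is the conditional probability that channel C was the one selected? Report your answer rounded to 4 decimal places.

0.0063

Likelihoods P(X=1 | ·): A: 0.155707; B: 0.2499; C: 0.00585824.
Posterior ∝ prior × likelihood. Numerator for C: 0.18·0.00585824 = 0.00105448.
Normalizing constant: 0.42·0.155707 + 0.4·0.2499 + 0.18·0.00585824 = 0.166411.
P(C | observation) = 0.00105448 / 0.166411 = 0.00633661.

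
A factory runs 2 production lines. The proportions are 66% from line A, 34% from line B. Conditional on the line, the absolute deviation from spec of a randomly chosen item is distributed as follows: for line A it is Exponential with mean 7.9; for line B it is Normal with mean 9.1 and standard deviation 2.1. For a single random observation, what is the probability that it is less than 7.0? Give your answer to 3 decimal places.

Conditional on each line, P(X < 7.0): A: 0.58773; B: 0.158655.
By total probability, P(X < 7.0) = 0.66·0.58773 + 0.34·0.158655 = 0.441844.

0.442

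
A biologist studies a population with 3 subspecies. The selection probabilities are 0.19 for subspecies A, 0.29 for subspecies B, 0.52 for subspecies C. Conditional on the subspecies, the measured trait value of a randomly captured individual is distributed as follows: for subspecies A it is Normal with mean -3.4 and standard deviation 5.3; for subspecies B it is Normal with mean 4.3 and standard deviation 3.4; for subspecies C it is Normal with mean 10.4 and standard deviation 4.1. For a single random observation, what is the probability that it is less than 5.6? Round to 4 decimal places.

Conditional on each subspecies, P(X < 5.6): A: 0.955257; B: 0.6489; C: 0.120853.
By total probability, P(X < 5.6) = 0.19·0.955257 + 0.29·0.6489 + 0.52·0.120853 = 0.432524.

0.4325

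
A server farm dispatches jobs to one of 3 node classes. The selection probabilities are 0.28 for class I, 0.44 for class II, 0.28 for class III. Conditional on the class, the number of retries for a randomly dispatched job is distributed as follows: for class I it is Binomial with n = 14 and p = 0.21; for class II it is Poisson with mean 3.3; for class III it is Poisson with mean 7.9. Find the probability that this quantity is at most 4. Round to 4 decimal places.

0.6024

Conditional on each class, P(X ≤ 4): I: 0.847738; II: 0.76259; III: 0.105503.
By total probability, P(X ≤ 4) = 0.28·0.847738 + 0.44·0.76259 + 0.28·0.105503 = 0.602447.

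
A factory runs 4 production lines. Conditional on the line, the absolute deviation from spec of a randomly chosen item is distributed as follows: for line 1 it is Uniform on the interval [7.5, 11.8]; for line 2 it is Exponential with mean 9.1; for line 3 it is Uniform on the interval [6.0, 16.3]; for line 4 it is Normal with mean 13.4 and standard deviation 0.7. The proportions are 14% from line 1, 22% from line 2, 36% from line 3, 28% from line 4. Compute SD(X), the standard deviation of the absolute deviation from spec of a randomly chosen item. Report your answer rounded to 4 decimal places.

Per component, 1: μ=9.65, E[X²]=94.6633; 2: μ=9.1, E[X²]=165.62; 3: μ=11.15, E[X²]=133.163; 4: μ=13.4, E[X²]=180.05.
E[X] = 0.14·9.65 + 0.22·9.1 + 0.36·11.15 + 0.28·13.4 = 11.119.
E[X²] = 0.14·94.6633 + 0.22·165.62 + 0.36·133.163 + 0.28·180.05 = 148.042.
Var(X) = E[X²] − (E[X])² = 148.042 − 123.632 = 24.4099.
SD(X) = √24.4099 = 4.94064.

4.9406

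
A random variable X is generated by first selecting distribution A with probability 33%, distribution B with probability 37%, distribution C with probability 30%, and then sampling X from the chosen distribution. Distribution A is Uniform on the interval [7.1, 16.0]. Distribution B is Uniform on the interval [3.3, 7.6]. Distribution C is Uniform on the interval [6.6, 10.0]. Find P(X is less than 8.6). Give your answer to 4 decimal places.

0.6021

Conditional on each component, P(X < 8.6): A: 0.168539; B: 1; C: 0.588235.
By total probability, P(X < 8.6) = 0.33·0.168539 + 0.37·1 + 0.3·0.588235 = 0.602089.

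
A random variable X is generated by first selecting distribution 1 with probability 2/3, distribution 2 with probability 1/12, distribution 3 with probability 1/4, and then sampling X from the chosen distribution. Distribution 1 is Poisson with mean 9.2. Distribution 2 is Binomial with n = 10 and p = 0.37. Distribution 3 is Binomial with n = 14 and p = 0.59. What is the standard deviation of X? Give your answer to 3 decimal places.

3.072

Per component, 1: μ=9.2, E[X²]=93.84; 2: μ=3.7, E[X²]=16.021; 3: μ=8.26, E[X²]=71.6142.
E[X] = 0.666667·9.2 + 0.0833333·3.7 + 0.25·8.26 = 8.50667.
E[X²] = 0.666667·93.84 + 0.0833333·16.021 + 0.25·71.6142 = 81.7986.
Var(X) = E[X²] − (E[X])² = 81.7986 − 72.3634 = 9.43526.
SD(X) = √9.43526 = 3.07169.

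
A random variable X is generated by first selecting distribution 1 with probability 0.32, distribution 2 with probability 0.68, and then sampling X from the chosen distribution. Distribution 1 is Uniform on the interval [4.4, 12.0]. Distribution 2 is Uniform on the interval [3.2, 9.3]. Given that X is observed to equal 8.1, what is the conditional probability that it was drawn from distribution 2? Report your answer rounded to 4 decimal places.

0.7258

Likelihoods f(8.1 | ·): 1: 0.131579; 2: 0.163934.
Posterior ∝ prior × likelihood. Numerator for 2: 0.68·0.163934 = 0.111475.
Normalizing constant: 0.32·0.131579 + 0.68·0.163934 = 0.153581.
P(2 | observation) = 0.111475 / 0.153581 = 0.725843.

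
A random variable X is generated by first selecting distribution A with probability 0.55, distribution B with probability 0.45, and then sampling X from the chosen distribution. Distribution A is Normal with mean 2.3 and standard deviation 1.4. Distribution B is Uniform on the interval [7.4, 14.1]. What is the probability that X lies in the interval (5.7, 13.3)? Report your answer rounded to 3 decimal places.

0.400

Conditional on each component, P(5.7 < X < 13.3): A: 0.00757922; B: 0.880597.
By total probability, P(5.7 < X < 13.3) = 0.55·0.00757922 + 0.45·0.880597 = 0.400437.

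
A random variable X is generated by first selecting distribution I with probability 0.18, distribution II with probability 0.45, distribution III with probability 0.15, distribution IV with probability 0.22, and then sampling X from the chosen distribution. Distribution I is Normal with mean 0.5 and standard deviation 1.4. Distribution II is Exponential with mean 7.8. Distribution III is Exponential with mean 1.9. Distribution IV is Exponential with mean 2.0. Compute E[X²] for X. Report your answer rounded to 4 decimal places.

57.9968

For each component E[X²] = Var + (mean)², giving I: 2.21; II: 121.68; III: 7.22; IV: 8.
Overall E[X²] = 0.18·2.21 + 0.45·121.68 + 0.15·7.22 + 0.22·8 = 57.9968.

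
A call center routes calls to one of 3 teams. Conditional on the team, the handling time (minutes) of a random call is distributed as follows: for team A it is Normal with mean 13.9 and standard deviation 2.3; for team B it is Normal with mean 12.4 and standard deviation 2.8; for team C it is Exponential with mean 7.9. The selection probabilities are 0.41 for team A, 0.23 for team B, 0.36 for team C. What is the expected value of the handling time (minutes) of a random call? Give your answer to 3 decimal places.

Component means — A: 13.9; B: 12.4; C: 7.9.
E[X] = 0.41·13.9 + 0.23·12.4 + 0.36·7.9 = 11.395.

11.395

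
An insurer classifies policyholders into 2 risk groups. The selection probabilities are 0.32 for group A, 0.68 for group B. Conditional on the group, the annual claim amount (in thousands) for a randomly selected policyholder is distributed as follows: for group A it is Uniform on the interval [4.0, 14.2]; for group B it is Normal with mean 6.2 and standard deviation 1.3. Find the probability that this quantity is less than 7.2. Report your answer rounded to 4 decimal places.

Conditional on each group, P(X < 7.2): A: 0.313725; B: 0.779122.
By total probability, P(X < 7.2) = 0.32·0.313725 + 0.68·0.779122 = 0.630195.

0.6302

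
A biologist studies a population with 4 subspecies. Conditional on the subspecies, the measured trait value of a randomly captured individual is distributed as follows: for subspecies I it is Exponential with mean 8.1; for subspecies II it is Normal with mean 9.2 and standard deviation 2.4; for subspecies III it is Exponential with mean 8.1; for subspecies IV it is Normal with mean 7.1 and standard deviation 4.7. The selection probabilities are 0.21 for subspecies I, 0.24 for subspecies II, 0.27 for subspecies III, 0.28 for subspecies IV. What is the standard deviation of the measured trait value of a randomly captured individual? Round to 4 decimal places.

Per component, I: μ=8.1, E[X²]=131.22; II: μ=9.2, E[X²]=90.4; III: μ=8.1, E[X²]=131.22; IV: μ=7.1, E[X²]=72.5.
E[X] = 0.21·8.1 + 0.24·9.2 + 0.27·8.1 + 0.28·7.1 = 8.084.
E[X²] = 0.21·131.22 + 0.24·90.4 + 0.27·131.22 + 0.28·72.5 = 104.982.
Var(X) = E[X²] − (E[X])² = 104.982 − 65.3511 = 39.6305.
SD(X) = √39.6305 = 6.29528.

6.2953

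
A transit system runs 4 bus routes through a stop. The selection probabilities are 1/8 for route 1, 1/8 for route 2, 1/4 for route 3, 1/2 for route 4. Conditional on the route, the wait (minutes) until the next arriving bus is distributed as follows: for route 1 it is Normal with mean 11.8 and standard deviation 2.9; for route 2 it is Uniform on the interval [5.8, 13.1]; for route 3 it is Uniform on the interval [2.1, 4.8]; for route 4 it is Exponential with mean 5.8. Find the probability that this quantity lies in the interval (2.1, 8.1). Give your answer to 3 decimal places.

Conditional on each route, P(2.1 < X < 8.1): 1: 0.10059; 2: 0.315068; 3: 1; 4: 0.448786.
By total probability, P(2.1 < X < 8.1) = 0.125·0.10059 + 0.125·0.315068 + 0.25·1 + 0.5·0.448786 = 0.52635.

0.526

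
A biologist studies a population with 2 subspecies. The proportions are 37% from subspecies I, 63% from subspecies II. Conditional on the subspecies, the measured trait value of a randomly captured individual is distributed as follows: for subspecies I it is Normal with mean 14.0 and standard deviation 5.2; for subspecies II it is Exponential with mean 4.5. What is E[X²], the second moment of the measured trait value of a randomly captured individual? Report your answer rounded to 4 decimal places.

For each component E[X²] = Var + (mean)², giving I: 223.04; II: 40.5.
Overall E[X²] = 0.37·223.04 + 0.63·40.5 = 108.04.

108.0398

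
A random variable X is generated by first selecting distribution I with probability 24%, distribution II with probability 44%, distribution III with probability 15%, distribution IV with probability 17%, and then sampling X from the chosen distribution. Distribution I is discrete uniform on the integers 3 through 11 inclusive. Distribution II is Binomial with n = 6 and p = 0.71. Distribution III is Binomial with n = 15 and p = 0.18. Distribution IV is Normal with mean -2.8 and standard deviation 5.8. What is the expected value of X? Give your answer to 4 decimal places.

3.4834

Component means — I: 7; II: 4.26; III: 2.7; IV: -2.8.
E[X] = 0.24·7 + 0.44·4.26 + 0.15·2.7 + 0.17·-2.8 = 3.4834.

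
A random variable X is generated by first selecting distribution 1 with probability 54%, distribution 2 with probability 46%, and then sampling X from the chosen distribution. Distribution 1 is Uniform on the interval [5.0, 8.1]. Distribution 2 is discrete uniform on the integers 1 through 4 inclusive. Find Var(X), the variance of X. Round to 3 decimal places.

5.082

Per component, 1: μ=6.55, E[X²]=43.7033; 2: μ=2.5, E[X²]=7.5.
E[X] = 0.54·6.55 + 0.46·2.5 = 4.687.
E[X²] = 0.54·43.7033 + 0.46·7.5 = 27.0498.
Var(X) = E[X²] − (E[X])² = 27.0498 − 21.968 = 5.08183.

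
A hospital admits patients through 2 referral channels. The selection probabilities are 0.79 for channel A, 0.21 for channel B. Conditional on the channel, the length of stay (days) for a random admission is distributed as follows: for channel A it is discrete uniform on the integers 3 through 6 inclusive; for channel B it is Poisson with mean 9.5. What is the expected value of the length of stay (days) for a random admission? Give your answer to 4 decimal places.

Component means — A: 4.5; B: 9.5.
E[X] = 0.79·4.5 + 0.21·9.5 = 5.55.

5.5500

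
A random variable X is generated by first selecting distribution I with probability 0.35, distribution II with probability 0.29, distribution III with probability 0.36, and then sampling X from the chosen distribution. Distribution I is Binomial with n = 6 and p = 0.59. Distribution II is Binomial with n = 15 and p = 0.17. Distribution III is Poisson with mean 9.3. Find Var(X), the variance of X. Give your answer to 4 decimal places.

Per component, I: μ=3.54, E[X²]=13.983; II: μ=2.55, E[X²]=8.619; III: μ=9.3, E[X²]=95.79.
E[X] = 0.35·3.54 + 0.29·2.55 + 0.36·9.3 = 5.3265.
E[X²] = 0.35·13.983 + 0.29·8.619 + 0.36·95.79 = 41.878.
Var(X) = E[X²] − (E[X])² = 41.878 − 28.3716 = 13.5064.

13.5064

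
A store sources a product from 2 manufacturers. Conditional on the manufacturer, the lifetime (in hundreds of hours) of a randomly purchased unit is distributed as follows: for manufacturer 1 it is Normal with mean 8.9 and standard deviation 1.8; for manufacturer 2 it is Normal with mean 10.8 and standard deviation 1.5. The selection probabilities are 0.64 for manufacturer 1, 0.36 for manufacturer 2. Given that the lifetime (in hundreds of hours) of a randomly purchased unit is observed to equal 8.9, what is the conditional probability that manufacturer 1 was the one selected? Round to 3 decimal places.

0.768

Likelihoods f(8.9 | ·): 1: 0.221635; 2: 0.119239.
Posterior ∝ prior × likelihood. Numerator for 1: 0.64·0.221635 = 0.141846.
Normalizing constant: 0.64·0.221635 + 0.36·0.119239 = 0.184772.
P(1 | observation) = 0.141846 / 0.184772 = 0.767681.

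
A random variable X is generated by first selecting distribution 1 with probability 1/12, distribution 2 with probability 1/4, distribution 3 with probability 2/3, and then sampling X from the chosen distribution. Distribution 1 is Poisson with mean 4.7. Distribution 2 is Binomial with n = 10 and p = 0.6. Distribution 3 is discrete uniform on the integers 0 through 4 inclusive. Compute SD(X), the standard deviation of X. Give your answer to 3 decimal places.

2.331

Per component, 1: μ=4.7, E[X²]=26.79; 2: μ=6, E[X²]=38.4; 3: μ=2, E[X²]=6.
E[X] = 0.0833333·4.7 + 0.25·6 + 0.666667·2 = 3.225.
E[X²] = 0.0833333·26.79 + 0.25·38.4 + 0.666667·6 = 15.8325.
Var(X) = E[X²] − (E[X])² = 15.8325 − 10.4006 = 5.43187.
SD(X) = √5.43187 = 2.33064.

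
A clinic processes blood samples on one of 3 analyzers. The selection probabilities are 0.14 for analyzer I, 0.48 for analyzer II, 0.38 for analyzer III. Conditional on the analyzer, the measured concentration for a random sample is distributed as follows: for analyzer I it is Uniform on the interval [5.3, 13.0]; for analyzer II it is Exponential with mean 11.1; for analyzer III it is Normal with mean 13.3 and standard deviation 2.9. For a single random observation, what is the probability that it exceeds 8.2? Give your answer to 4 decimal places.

Conditional on each analyzer, P(X > 8.2): I: 0.623377; II: 0.477716; III: 0.960679.
By total probability, P(X > 8.2) = 0.14·0.623377 + 0.48·0.477716 + 0.38·0.960679 = 0.681634.

0.6816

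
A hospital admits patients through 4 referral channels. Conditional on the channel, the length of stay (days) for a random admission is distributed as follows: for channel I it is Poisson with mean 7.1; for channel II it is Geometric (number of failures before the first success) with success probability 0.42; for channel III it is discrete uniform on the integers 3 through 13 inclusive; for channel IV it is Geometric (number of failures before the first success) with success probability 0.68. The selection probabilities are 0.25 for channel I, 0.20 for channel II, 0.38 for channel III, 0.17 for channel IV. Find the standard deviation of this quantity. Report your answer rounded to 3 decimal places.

Per component, I: μ=7.1, E[X²]=57.51; II: μ=1.38095, E[X²]=5.19501; III: μ=8, E[X²]=74; IV: μ=0.470588, E[X²]=0.913495.
E[X] = 0.25·7.1 + 0.2·1.38095 + 0.38·8 + 0.17·0.470588 = 5.17119.
E[X²] = 0.25·57.51 + 0.2·5.19501 + 0.38·74 + 0.17·0.913495 = 43.6918.
Var(X) = E[X²] − (E[X])² = 43.6918 − 26.7412 = 16.9506.
SD(X) = √16.9506 = 4.11711.

4.117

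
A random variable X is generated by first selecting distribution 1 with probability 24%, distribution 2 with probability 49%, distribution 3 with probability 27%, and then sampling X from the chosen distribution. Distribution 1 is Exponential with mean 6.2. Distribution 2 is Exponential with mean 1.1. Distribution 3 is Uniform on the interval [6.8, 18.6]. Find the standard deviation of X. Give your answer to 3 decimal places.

Per component, 1: μ=6.2, E[X²]=76.88; 2: μ=1.1, E[X²]=2.42; 3: μ=12.7, E[X²]=172.893.
E[X] = 0.24·6.2 + 0.49·1.1 + 0.27·12.7 = 5.456.
E[X²] = 0.24·76.88 + 0.49·2.42 + 0.27·172.893 = 66.3182.
Var(X) = E[X²] − (E[X])² = 66.3182 − 29.7679 = 36.5503.
SD(X) = √36.5503 = 6.04568.

6.046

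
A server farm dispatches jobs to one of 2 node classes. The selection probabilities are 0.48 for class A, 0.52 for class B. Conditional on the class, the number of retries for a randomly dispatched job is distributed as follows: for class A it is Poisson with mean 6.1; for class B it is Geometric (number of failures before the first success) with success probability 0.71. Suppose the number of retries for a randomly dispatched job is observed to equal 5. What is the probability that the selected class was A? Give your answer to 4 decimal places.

0.9901

Likelihoods P(X=5 | ·): A: 0.15786; B: 0.00145629.
Posterior ∝ prior × likelihood. Numerator for A: 0.48·0.15786 = 0.0757727.
Normalizing constant: 0.48·0.15786 + 0.52·0.00145629 = 0.07653.
P(A | observation) = 0.0757727 / 0.07653 = 0.990105.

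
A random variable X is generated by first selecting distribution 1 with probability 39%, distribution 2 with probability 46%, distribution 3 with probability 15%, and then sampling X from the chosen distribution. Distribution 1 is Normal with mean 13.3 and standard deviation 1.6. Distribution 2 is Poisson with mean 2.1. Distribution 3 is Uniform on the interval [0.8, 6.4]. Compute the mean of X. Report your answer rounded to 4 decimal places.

Component means — 1: 13.3; 2: 2.1; 3: 3.6.
E[X] = 0.39·13.3 + 0.46·2.1 + 0.15·3.6 = 6.693.

6.6930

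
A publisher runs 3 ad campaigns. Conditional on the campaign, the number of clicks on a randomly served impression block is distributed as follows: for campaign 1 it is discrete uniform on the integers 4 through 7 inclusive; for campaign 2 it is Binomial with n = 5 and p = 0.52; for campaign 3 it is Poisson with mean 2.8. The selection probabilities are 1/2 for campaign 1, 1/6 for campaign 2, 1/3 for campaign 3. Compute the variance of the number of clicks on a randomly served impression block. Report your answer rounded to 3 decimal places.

Per component, 1: μ=5.5, E[X²]=31.5; 2: μ=2.6, E[X²]=8.008; 3: μ=2.8, E[X²]=10.64.
E[X] = 0.5·5.5 + 0.166667·2.6 + 0.333333·2.8 = 4.11667.
E[X²] = 0.5·31.5 + 0.166667·8.008 + 0.333333·10.64 = 20.6313.
Var(X) = E[X²] − (E[X])² = 20.6313 − 16.9469 = 3.68439.

3.684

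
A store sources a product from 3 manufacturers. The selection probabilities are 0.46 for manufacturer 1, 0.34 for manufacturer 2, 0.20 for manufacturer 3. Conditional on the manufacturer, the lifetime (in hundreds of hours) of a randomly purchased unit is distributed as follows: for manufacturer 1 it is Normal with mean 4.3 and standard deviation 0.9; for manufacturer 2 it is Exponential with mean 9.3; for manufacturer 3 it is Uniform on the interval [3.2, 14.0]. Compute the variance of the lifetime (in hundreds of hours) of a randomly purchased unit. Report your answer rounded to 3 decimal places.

Per component, 1: μ=4.3, E[X²]=19.3; 2: μ=9.3, E[X²]=172.98; 3: μ=8.6, E[X²]=83.68.
E[X] = 0.46·4.3 + 0.34·9.3 + 0.2·8.6 = 6.86.
E[X²] = 0.46·19.3 + 0.34·172.98 + 0.2·83.68 = 84.4272.
Var(X) = E[X²] − (E[X])² = 84.4272 − 47.0596 = 37.3676.

37.368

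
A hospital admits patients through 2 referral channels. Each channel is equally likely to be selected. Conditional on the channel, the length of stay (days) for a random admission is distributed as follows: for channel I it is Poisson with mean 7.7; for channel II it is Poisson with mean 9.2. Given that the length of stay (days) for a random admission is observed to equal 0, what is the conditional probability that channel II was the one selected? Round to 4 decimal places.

Likelihoods P(X=0 | ·): I: 0.000452827; II: 0.000101039.
Posterior ∝ prior × likelihood. Numerator for II: 0.5·0.000101039 = 5.05197e-05.
Normalizing constant: 0.5·0.000452827 + 0.5·0.000101039 = 0.000276933.
P(II | observation) = 5.05197e-05 / 0.000276933 = 0.182426.

0.1824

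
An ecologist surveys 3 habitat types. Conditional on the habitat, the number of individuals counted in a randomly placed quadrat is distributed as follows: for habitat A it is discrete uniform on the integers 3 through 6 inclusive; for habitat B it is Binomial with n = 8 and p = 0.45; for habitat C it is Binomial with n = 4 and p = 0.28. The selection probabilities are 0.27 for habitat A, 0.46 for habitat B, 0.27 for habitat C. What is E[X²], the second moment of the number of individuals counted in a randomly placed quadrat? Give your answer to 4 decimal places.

13.2338

For each component E[X²] = Var + (mean)², giving A: 21.5; B: 14.94; C: 2.0608.
Overall E[X²] = 0.27·21.5 + 0.46·14.94 + 0.27·2.0608 = 13.2338.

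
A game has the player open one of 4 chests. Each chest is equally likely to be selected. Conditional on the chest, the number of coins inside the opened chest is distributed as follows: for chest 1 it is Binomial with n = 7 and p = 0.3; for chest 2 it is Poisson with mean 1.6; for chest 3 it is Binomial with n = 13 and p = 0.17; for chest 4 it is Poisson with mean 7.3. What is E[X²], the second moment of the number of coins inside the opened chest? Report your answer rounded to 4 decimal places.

19.3371

For each component E[X²] = Var + (mean)², giving 1: 5.88; 2: 4.16; 3: 6.7184; 4: 60.59.
Overall E[X²] = 0.25·5.88 + 0.25·4.16 + 0.25·6.7184 + 0.25·60.59 = 19.3371.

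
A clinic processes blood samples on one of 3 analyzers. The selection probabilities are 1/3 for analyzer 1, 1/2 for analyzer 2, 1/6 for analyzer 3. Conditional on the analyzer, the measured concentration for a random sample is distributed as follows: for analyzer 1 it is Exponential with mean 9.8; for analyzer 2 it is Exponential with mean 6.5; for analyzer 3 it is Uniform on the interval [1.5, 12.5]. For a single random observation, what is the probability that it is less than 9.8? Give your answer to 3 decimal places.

Conditional on each analyzer, P(X < 9.8): 1: 0.632121; 2: 0.77858; 3: 0.754545.
By total probability, P(X < 9.8) = 0.333333·0.632121 + 0.5·0.77858 + 0.166667·0.754545 = 0.725754.

0.726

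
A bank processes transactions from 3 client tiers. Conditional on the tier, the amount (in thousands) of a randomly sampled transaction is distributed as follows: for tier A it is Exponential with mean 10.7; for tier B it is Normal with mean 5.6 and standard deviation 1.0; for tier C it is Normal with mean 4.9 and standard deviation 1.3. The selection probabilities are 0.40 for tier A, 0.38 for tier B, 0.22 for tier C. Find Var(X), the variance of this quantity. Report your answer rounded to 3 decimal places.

53.503

Per component, A: μ=10.7, E[X²]=228.98; B: μ=5.6, E[X²]=32.36; C: μ=4.9, E[X²]=25.7.
E[X] = 0.4·10.7 + 0.38·5.6 + 0.22·4.9 = 7.486.
E[X²] = 0.4·228.98 + 0.38·32.36 + 0.22·25.7 = 109.543.
Var(X) = E[X²] − (E[X])² = 109.543 − 56.0402 = 53.5026.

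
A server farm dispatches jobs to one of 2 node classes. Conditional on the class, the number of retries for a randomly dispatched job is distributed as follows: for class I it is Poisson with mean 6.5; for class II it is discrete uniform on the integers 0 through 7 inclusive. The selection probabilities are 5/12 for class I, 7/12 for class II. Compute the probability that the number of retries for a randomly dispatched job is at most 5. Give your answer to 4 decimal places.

0.5913

Conditional on each class, P(X ≤ 5): I: 0.369041; II: 0.75.
By total probability, P(X ≤ 5) = 0.416667·0.369041 + 0.583333·0.75 = 0.591267.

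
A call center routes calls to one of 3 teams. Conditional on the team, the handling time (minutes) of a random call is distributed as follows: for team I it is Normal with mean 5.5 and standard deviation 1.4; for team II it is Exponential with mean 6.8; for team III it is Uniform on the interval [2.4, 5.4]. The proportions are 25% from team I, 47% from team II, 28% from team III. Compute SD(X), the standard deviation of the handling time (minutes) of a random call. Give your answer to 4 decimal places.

4.8905

Per component, I: μ=5.5, E[X²]=32.21; II: μ=6.8, E[X²]=92.48; III: μ=3.9, E[X²]=15.96.
E[X] = 0.25·5.5 + 0.47·6.8 + 0.28·3.9 = 5.663.
E[X²] = 0.25·32.21 + 0.47·92.48 + 0.28·15.96 = 55.9869.
Var(X) = E[X²] − (E[X])² = 55.9869 − 32.0696 = 23.9173.
SD(X) = √23.9173 = 4.89053.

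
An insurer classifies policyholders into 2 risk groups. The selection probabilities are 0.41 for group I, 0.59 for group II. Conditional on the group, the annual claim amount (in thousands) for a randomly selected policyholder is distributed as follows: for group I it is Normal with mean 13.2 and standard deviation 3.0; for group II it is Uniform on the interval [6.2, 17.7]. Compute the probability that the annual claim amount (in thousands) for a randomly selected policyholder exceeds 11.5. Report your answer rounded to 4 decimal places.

0.6110

Conditional on each group, P(X > 11.5): I: 0.71453; II: 0.53913.
By total probability, P(X > 11.5) = 0.41·0.71453 + 0.59·0.53913 = 0.611044.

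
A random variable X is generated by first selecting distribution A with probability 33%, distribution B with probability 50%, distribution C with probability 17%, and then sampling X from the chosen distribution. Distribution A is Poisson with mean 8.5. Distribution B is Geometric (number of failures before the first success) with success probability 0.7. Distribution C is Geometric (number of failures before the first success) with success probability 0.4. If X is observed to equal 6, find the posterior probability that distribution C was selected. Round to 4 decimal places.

0.0822

Likelihoods P(X=6 | ·): A: 0.106581; B: 0.0005103; C: 0.0186624.
Posterior ∝ prior × likelihood. Numerator for C: 0.17·0.0186624 = 0.00317261.
Normalizing constant: 0.33·0.106581 + 0.5·0.0005103 + 0.17·0.0186624 = 0.0385993.
P(C | observation) = 0.00317261 / 0.0385993 = 0.0821933.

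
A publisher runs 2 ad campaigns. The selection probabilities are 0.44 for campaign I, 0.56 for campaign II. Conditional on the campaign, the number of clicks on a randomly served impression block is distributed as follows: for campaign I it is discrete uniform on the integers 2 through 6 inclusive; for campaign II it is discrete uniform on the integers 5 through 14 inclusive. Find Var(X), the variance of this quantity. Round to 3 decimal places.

Per component, I: μ=4, E[X²]=18; II: μ=9.5, E[X²]=98.5.
E[X] = 0.44·4 + 0.56·9.5 = 7.08.
E[X²] = 0.44·18 + 0.56·98.5 = 63.08.
Var(X) = E[X²] − (E[X])² = 63.08 − 50.1264 = 12.9536.

12.954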